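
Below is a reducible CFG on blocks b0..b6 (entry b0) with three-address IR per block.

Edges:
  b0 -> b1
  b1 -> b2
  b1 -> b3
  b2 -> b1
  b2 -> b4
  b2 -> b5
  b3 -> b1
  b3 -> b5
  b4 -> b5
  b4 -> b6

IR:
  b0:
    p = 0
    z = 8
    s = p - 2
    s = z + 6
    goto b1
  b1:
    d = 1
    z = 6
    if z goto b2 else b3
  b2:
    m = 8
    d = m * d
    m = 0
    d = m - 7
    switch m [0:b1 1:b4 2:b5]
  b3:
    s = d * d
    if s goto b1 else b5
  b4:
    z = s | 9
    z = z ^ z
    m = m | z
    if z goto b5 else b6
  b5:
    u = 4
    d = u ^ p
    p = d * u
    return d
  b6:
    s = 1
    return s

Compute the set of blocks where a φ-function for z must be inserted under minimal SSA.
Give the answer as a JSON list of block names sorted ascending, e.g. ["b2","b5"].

Answer: ["b1", "b5"]

Analysis:
idom tree: b1←b0 b2←b1 b3←b1 b4←b2 b5←b1 b6←b4
Join-block Dom:
  b1: preds {b0,b2,b3}: {b0} ∩ {b0,b1,b2} ∩ {b0,b1,b3} = {b0}; idom=b0
  b5: preds {b2,b3,b4}: {b0,b1,b2} ∩ {b0,b1,b3} ∩ {b0,b1,b2,b4} = {b0,b1}; idom=b1

Frontier:
  b1←b0: walk · to b0
  b1←b2: walk b2→b1 to b0
  b1←b3: walk b3→b1 to b0
  b5←b2: walk b2 to b1
  b5←b3: walk b3 to b1
  b5←b4: walk b4→b2 to b1
  b0 → ∅
  b1 → {b1}
  b2 → {b1,b5}
  b3 → {b1,b5}
  b4 → {b5}
  b5 → ∅
  b6 → ∅

φ for z: defs {b0,b1,b4}
  DF⁺ = {b1,b5}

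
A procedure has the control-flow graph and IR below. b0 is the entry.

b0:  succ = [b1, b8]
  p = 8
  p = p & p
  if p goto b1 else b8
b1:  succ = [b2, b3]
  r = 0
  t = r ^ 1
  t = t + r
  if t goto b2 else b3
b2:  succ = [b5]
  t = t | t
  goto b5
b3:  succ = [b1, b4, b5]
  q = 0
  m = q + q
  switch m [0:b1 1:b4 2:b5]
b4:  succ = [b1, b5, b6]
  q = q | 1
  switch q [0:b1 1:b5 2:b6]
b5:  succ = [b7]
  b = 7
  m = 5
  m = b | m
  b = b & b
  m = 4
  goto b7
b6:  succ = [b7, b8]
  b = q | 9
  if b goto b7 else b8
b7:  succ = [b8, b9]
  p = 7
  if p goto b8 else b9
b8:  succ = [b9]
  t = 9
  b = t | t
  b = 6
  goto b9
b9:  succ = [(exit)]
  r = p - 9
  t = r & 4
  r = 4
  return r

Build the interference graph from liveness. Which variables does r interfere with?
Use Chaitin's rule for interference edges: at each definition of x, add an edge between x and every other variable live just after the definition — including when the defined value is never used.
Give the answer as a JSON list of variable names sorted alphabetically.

Answer: ["p", "t"]

Working:
def/use:
  b0 def {p} use ∅
  b1 def {r,t} use ∅
  b2 def {t} use {t}
  b3 def {m,q} use ∅
  b4 def {q} use {q}
  b5 def {b,m} use ∅
  b6 def {b} use {q}
  b7 def {p} use ∅
  b8 def {b,t} use ∅
  b9 def {r,t} use {p}

Live sets:
  live b0: ∅→{p}
  live b1: {p}→{p,t}
  live b2: {t}→∅
  live b3: {p}→{p,q}
  live b4: {p,q}→{p,q}
  live b5: ∅→∅
  live b6: {p,q}→{p}
  live b7: ∅→{p}
  live b8: {p}→{p}
  live b9: {p}→∅

Interfere edges:
  b — {m,p}
  m — {b,p,q}
  p — {b,m,q,r,t}
  q — {m,p}
  r — {p,t}
  t — {p,r}

N(r) = ["p", "t"]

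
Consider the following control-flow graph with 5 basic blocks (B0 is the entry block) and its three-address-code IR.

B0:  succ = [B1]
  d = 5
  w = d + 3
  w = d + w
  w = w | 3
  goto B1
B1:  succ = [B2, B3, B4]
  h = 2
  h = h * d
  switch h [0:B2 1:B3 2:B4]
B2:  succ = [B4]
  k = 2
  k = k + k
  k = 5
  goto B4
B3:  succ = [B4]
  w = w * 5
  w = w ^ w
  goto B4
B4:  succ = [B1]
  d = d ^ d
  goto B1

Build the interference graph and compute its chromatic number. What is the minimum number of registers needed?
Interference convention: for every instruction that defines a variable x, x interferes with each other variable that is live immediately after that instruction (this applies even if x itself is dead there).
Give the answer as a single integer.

def/use:
  B0: def={d,w} ue=∅
  B1: def={h} ue={d}
  B2: def={k} ue=∅
  B3: def={w} ue={w}
  B4: def={d} ue={d}

Live sets:
  B0: in=∅ out={d,w}
  B1: in={d,w} out={d,w}
  B2: in={d,w} out={d,w}
  B3: in={d,w} out={d,w}
  B4: in={d,w} out={d,w}

Conflict graph:
  d: {h,k,w}
  h: {d,w}
  k: {d,w}
  w: {d,h,k}

Registers:
  clique {d,h,w} ⇒ need ≥ 3
  3-colouring: r0={d}  r1={w}  r2={h,k}
  χ = 3

Answer: 3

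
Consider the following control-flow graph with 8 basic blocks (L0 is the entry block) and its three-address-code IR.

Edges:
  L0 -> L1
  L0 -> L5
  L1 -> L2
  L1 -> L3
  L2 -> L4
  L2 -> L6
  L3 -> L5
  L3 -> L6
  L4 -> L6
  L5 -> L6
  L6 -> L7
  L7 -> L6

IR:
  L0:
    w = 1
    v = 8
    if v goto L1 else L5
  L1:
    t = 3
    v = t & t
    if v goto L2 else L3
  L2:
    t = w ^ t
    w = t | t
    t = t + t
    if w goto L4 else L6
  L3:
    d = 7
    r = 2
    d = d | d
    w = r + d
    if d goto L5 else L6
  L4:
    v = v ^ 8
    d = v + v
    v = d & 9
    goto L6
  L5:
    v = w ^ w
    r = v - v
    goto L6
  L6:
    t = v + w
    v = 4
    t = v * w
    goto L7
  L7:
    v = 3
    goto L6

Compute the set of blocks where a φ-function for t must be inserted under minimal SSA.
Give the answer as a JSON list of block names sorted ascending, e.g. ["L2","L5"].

Answer: ["L5", "L6"]

Derivation:
idom tree: L1←L0 L2←L1 L3←L1 L4←L2 L5←L0 L6←L0 L7←L6
Dom∩ at merges:
  L5: preds {L0,L3}: {L0} ∩ {L0,L1,L3} = {L0}; idom=L0
  L6: preds {L2,L3,L4,L5,L7}: {L0,L1,L2} ∩ {L0,L1,L3} ∩ {L0,L1,L2,L4} ∩ {L0,L5} ∩ {L0,L6,L7} = {L0}; idom=L0

Frontier:
  L5←L0: walk · to L0
  L5←L3: walk L3→L1 to L0
  L6←L2: walk L2→L1 to L0
  L6←L3: walk L3→L1 to L0
  L6←L4: walk L4→L2→L1 to L0
  L6←L5: walk L5 to L0
  L6←L7: walk L7→L6 to L0
  L0 → ∅
  L1 → {L5,L6}
  L2 → {L6}
  L3 → {L5,L6}
  L4 → {L6}
  L5 → {L6}
  L6 → {L6}
  L7 → {L6}

φ for t: defs {L1,L2,L6}
  DF⁺ = {L5,L6}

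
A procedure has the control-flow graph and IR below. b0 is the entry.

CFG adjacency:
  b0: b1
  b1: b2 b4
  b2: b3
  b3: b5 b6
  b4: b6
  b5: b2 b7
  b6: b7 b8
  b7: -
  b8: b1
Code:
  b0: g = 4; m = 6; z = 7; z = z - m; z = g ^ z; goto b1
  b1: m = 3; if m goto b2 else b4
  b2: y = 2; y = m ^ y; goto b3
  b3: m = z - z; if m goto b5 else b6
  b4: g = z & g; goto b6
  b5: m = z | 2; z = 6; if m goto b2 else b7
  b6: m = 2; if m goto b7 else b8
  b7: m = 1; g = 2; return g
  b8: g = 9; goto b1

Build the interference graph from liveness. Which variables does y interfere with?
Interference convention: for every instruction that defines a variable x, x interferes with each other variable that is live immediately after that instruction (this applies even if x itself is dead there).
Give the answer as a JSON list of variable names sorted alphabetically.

Block summaries:
  b0 def {g,m,z} use ∅
  b1 def {m} use ∅
  b2 def {y} use {m}
  b3 def {m} use {z}
  b4 def {g} use {g,z}
  b5 def {m,z} use {z}
  b6 def {m} use ∅
  b7 def {g,m} use ∅
  b8 def {g} use ∅

Liveness:
  b0 li=∅ lo={g,z}
  b1 li={g,z} lo={g,m,z}
  b2 li={m,z} lo={z}
  b3 li={z} lo={z}
  b4 li={g,z} lo={z}
  b5 li={z} lo={m,z}
  b6 li={z} lo={z}
  b7 li=∅ lo=∅
  b8 li={z} lo={g,z}

Interfere edges:
  g: {m,z}
  m: {g,y,z}
  y: {m,z}
  z: {g,m,y}

N(y) = ["m", "z"]

Answer: ["m", "z"]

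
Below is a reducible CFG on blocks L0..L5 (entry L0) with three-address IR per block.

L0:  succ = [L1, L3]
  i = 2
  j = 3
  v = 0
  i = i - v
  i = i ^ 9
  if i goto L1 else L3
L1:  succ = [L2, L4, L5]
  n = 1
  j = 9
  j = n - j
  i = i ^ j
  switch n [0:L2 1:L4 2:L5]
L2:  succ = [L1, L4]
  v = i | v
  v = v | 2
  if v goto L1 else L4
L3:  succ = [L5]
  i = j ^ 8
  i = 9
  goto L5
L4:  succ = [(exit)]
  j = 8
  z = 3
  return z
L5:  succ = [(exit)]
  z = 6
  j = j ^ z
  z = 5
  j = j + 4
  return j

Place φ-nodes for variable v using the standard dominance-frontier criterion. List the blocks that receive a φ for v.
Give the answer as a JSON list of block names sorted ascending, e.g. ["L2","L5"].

idom tree: L1←L0 L2←L1 L3←L0 L4←L1 L5←L0
Join-block Dom:
  L1: preds {L0,L2}: {L0} ∩ {L0,L1,L2} = {L0}; idom=L0
  L4: preds {L1,L2}: {L0,L1} ∩ {L0,L1,L2} = {L0,L1}; idom=L1
  L5: preds {L1,L3}: {L0,L1} ∩ {L0,L3} = {L0}; idom=L0

DF walk-up:
  join L1 pred L0: · stop@L0
  join L1 pred L2: L2→L1 stop@L0
  join L4 pred L1: · stop@L1
  join L4 pred L2: L2 stop@L1
  join L5 pred L1: L1 stop@L0
  join L5 pred L3: L3 stop@L0
  L0: DF=∅
  L1: DF={L1,L5}
  L2: DF={L1,L4}
  L3: DF={L5}
  L4: DF=∅
  L5: DF=∅

φ for v: defs {L0,L2}
  DF⁺ = {L1,L4,L5}

Answer: ["L1", "L4", "L5"]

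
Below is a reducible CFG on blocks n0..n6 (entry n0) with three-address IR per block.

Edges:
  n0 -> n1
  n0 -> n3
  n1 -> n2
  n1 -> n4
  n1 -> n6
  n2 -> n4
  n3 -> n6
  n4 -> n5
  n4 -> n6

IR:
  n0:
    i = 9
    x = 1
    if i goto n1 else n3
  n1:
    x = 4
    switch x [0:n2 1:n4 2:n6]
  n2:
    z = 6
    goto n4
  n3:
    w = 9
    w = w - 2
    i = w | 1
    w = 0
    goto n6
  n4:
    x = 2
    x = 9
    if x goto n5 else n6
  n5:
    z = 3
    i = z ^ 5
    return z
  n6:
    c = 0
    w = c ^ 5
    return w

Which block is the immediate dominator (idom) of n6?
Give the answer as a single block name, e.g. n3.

Answer: n0

Derivation:
idom tree: n1←n0 n2←n1 n3←n0 n4←n1 n5←n4 n6←n0
Dom∩ at merges:
  n4: preds {n1,n2}: {n0,n1} ∩ {n0,n1,n2} = {n0,n1}; idom=n1
  n6: preds {n1,n3,n4}: {n0,n1} ∩ {n0,n3} ∩ {n0,n1,n4} = {n0}; idom=n0

idom(n6) = n0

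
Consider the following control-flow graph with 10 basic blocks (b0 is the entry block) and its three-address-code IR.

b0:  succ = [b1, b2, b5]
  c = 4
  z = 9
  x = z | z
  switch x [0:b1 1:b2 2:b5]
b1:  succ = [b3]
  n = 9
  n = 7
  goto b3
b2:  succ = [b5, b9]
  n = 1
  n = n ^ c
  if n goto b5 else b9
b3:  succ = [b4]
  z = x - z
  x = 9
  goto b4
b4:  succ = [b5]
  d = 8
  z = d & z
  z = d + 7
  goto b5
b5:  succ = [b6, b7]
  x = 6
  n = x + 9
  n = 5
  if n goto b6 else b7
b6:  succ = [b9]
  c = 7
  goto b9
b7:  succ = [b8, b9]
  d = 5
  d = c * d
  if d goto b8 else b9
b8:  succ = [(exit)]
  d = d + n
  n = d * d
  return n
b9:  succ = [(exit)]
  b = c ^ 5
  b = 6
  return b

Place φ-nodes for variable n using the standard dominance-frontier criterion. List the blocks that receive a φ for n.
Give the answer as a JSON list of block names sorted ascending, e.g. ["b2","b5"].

idom tree: b1←b0 b2←b0 b3←b1 b4←b3 b5←b0 b6←b5 b7←b5 b8←b7 b9←b0
Dom∩ at merges:
  b5: preds {b0,b2,b4}: {b0} ∩ {b0,b2} ∩ {b0,b1,b3,b4} = {b0}; idom=b0
  b9: preds {b2,b6,b7}: {b0,b2} ∩ {b0,b5,b6} ∩ {b0,b5,b7} = {b0}; idom=b0

DF walk-up:
  join b5 pred b0: · stop@b0
  join b5 pred b2: b2 stop@b0
  join b5 pred b4: b4→b3→b1 stop@b0
  join b9 pred b2: b2 stop@b0
  join b9 pred b6: b6→b5 stop@b0
  join b9 pred b7: b7→b5 stop@b0
  DF(b0)=∅
  DF(b1)={b5}
  DF(b2)={b5,b9}
  DF(b3)={b5}
  DF(b4)={b5}
  DF(b5)={b9}
  DF(b6)={b9}
  DF(b7)={b9}
  DF(b8)=∅
  DF(b9)=∅

φ for n: defs {b1,b2,b5,b8}
  DF⁺ = {b5,b9}

Answer: ["b5", "b9"]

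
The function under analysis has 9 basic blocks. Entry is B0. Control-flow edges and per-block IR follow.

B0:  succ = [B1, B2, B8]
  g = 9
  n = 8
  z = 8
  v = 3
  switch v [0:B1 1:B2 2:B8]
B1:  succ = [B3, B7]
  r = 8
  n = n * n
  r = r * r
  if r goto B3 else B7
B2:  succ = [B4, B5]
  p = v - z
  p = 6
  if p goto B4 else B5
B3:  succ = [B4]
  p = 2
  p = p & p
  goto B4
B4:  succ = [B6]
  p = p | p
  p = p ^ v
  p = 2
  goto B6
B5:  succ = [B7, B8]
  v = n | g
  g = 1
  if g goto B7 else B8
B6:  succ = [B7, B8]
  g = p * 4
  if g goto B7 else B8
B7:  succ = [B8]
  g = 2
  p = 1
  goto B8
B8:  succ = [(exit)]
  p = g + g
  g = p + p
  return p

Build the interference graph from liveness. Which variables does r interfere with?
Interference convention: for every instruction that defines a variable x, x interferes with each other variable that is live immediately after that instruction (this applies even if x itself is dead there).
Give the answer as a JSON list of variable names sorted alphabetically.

Per-block:
  B0 def {g,n,v,z} use ∅
  B1 def {n,r} use {n}
  B2 def {p} use {v,z}
  B3 def {p} use ∅
  B4 def {p} use {p,v}
  B5 def {g,v} use {g,n}
  B6 def {g} use {p}
  B7 def {g,p} use ∅
  B8 def {g,p} use {g}

Backward fixpoint:
  B0 li=∅ lo={g,n,v,z}
  B1 li={n,v} lo={v}
  B2 li={g,n,v,z} lo={g,n,p,v}
  B3 li={v} lo={p,v}
  B4 li={p,v} lo={p}
  B5 li={g,n} lo={g}
  B6 li={p} lo={g}
  B7 li=∅ lo={g}
  B8 li={g} lo=∅

Conflict graph:
  g↔{n,p,v,z}
  n↔{g,p,r,v,z}
  p↔{g,n,v}
  r↔{n,v}
  v↔{g,n,p,r,z}
  z↔{g,n,v}

N(r) = ["n", "v"]

Answer: ["n", "v"]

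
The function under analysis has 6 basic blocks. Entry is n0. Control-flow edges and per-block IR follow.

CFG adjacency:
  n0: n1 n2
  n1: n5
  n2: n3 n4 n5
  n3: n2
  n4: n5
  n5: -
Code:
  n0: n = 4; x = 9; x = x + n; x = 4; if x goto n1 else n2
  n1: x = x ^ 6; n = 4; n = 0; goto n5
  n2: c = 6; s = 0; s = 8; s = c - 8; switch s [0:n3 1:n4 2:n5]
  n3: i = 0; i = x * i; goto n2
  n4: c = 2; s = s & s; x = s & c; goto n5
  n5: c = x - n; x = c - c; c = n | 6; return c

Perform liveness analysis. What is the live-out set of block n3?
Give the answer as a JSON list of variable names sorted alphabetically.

def/use:
  n0: def={n,x} ue=∅
  n1: def={n,x} ue={x}
  n2: def={c,s} ue=∅
  n3: def={i} ue={x}
  n4: def={c,s,x} ue={s}
  n5: def={c,x} ue={n,x}

Liveness:
  n0 li=∅ lo={n,x}
  n1 li={x} lo={n,x}
  n2 li={n,x} lo={n,s,x}
  n3 li={n,x} lo={n,x}
  n4 li={n,s} lo={n,x}
  n5 li={n,x} lo=∅

live-out(n3) = ["n", "x"]

Answer: ["n", "x"]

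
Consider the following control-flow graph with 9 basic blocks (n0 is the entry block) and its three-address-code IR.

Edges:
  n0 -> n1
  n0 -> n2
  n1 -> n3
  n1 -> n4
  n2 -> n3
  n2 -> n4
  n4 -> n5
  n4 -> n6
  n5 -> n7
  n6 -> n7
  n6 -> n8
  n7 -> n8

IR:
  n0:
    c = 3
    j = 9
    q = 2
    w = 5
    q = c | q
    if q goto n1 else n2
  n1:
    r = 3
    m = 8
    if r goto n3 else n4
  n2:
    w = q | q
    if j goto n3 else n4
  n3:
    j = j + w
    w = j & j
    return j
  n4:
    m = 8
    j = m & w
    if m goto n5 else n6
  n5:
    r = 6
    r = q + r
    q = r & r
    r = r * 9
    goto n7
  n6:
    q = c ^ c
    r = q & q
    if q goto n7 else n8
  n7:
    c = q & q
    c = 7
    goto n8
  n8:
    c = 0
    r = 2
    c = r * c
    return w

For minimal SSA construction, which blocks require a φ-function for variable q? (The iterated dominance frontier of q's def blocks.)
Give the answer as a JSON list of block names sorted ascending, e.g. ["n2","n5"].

Answer: ["n7", "n8"]

Working:
idom tree: n1←n0 n2←n0 n3←n0 n4←n0 n5←n4 n6←n4 n7←n4 n8←n4
Dom∩ at merges:
  n3: preds {n1,n2}: {n0,n1} ∩ {n0,n2} = {n0}; idom=n0
  n4: preds {n1,n2}: {n0,n1} ∩ {n0,n2} = {n0}; idom=n0
  n7: preds {n5,n6}: {n0,n4,n5} ∩ {n0,n4,n6} = {n0,n4}; idom=n4
  n8: preds {n6,n7}: {n0,n4,n6} ∩ {n0,n4,n7} = {n0,n4}; idom=n4

Frontier:
  join n3 pred n1: n1 stop@n0
  join n3 pred n2: n2 stop@n0
  join n4 pred n1: n1 stop@n0
  join n4 pred n2: n2 stop@n0
  join n7 pred n5: n5 stop@n4
  join n7 pred n6: n6 stop@n4
  join n8 pred n6: n6 stop@n4
  join n8 pred n7: n7 stop@n4
  n0 → ∅
  n1 → {n3,n4}
  n2 → {n3,n4}
  n3 → ∅
  n4 → ∅
  n5 → {n7}
  n6 → {n7,n8}
  n7 → {n8}
  n8 → ∅

φ for q: defs {n0,n5,n6}
  DF⁺ = {n7,n8}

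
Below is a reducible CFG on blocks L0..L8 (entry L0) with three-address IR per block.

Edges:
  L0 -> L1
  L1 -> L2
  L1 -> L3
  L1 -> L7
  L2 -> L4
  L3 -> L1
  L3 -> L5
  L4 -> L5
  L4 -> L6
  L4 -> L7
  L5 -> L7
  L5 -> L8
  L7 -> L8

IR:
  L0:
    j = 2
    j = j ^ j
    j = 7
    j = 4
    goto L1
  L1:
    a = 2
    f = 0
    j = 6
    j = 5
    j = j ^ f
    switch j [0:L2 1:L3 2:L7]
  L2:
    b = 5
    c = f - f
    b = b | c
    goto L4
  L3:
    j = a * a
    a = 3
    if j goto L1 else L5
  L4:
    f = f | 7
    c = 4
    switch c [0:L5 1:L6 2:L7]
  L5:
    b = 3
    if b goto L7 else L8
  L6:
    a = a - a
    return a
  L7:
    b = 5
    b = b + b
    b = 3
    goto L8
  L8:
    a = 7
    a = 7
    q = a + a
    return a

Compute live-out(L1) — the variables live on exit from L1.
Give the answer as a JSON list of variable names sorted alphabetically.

Block summaries:
  L0: def={j} ue=∅
  L1: def={a,f,j} ue=∅
  L2: def={b,c} ue={f}
  L3: def={a,j} ue={a}
  L4: def={c,f} ue={f}
  L5: def={b} ue=∅
  L6: def={a} ue={a}
  L7: def={b} ue=∅
  L8: def={a,q} ue=∅

Live sets:
  L0 li=∅ lo=∅
  L1 li=∅ lo={a,f}
  L2 li={a,f} lo={a,f}
  L3 li={a} lo=∅
  L4 li={a,f} lo={a}
  L5 li=∅ lo=∅
  L6 li={a} lo=∅
  L7 li=∅ lo=∅
  L8 li=∅ lo=∅

live-out(L1) = ["a", "f"]

Answer: ["a", "f"]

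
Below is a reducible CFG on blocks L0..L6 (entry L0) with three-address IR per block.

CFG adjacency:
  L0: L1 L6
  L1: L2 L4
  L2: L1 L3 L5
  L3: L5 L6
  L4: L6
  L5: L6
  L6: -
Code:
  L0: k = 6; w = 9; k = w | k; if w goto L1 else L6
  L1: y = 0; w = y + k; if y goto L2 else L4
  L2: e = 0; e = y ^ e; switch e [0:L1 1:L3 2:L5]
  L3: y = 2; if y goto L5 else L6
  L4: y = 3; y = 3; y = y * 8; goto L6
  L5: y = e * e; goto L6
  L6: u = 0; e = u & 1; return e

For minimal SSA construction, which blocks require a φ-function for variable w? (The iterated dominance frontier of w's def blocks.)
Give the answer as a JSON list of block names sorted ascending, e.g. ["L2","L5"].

Answer: ["L1", "L6"]

Derivation:
idom tree: L1←L0 L2←L1 L3←L2 L4←L1 L5←L2 L6←L0
Join-block Dom:
  L1: preds {L0,L2}: {L0} ∩ {L0,L1,L2} = {L0}; idom=L0
  L5: preds {L2,L3}: {L0,L1,L2} ∩ {L0,L1,L2,L3} = {L0,L1,L2}; idom=L2
  L6: preds {L0,L3,L4,L5}: {L0} ∩ {L0,L1,L2,L3} ∩ {L0,L1,L4} ∩ {L0,L1,L2,L5} = {L0}; idom=L0

DF walk-up:
  L1←L0: walk · to L0
  L1←L2: walk L2→L1 to L0
  L5←L2: walk · to L2
  L5←L3: walk L3 to L2
  L6←L0: walk · to L0
  L6←L3: walk L3→L2→L1 to L0
  L6←L4: walk L4→L1 to L0
  L6←L5: walk L5→L2→L1 to L0
  L0 → ∅
  L1 → {L1,L6}
  L2 → {L1,L6}
  L3 → {L5,L6}
  L4 → {L6}
  L5 → {L6}
  L6 → ∅

φ for w: defs {L0,L1}
  DF⁺ = {L1,L6}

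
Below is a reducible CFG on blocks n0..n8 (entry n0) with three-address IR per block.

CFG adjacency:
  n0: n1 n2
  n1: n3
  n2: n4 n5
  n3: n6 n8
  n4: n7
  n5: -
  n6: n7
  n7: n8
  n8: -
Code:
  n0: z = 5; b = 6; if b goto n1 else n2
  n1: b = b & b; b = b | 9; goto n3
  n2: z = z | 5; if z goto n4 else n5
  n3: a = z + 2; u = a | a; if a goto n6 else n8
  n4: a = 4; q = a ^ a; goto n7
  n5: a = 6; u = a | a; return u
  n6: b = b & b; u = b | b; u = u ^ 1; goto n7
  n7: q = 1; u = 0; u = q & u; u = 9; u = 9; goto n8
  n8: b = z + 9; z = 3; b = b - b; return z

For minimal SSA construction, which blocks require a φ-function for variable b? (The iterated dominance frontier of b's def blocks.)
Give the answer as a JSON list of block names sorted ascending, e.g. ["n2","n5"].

Answer: ["n7", "n8"]

Analysis:
idom tree: n1←n0 n2←n0 n3←n1 n4←n2 n5←n2 n6←n3 n7←n0 n8←n0
Dom at joins:
  n7: preds {n4,n6}: {n0,n2,n4} ∩ {n0,n1,n3,n6} = {n0}; idom=n0
  n8: preds {n3,n7}: {n0,n1,n3} ∩ {n0,n7} = {n0}; idom=n0

Frontier:
  join n7 pred n4: n4→n2 stop@n0
  join n7 pred n6: n6→n3→n1 stop@n0
  join n8 pred n3: n3→n1 stop@n0
  join n8 pred n7: n7 stop@n0
  n0 → ∅
  n1 → {n7,n8}
  n2 → {n7}
  n3 → {n7,n8}
  n4 → {n7}
  n5 → ∅
  n6 → {n7}
  n7 → {n8}
  n8 → ∅

φ for b: defs {n0,n1,n6,n8}
  DF⁺ = {n7,n8}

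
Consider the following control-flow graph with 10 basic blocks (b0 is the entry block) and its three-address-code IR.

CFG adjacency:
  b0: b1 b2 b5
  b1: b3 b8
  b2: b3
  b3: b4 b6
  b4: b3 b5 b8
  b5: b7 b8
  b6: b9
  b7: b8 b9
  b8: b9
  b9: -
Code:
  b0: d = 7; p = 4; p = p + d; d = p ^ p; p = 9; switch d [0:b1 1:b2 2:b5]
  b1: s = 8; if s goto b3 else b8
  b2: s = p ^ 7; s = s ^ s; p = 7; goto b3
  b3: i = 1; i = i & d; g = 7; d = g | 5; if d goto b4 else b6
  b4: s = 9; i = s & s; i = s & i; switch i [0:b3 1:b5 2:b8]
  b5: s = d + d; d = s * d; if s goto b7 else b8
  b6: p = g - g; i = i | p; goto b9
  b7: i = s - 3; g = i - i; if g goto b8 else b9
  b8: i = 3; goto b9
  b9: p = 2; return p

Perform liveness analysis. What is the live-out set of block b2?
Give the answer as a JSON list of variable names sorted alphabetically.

Answer: ["d"]

Working:
def/use:
  b0: def={d,p} ue=∅
  b1: def={s} ue=∅
  b2: def={p,s} ue={p}
  b3: def={d,g,i} ue={d}
  b4: def={i,s} ue=∅
  b5: def={d,s} ue={d}
  b6: def={i,p} ue={g,i}
  b7: def={g,i} ue={s}
  b8: def={i} ue=∅
  b9: def={p} ue=∅

Liveness:
  live b0: ∅→{d,p}
  live b1: {d}→{d}
  live b2: {d,p}→{d}
  live b3: {d}→{d,g,i}
  live b4: {d}→{d}
  live b5: {d}→{s}
  live b6: {g,i}→∅
  live b7: {s}→∅
  live b8: ∅→∅
  live b9: ∅→∅

live-out(b2) = ["d"]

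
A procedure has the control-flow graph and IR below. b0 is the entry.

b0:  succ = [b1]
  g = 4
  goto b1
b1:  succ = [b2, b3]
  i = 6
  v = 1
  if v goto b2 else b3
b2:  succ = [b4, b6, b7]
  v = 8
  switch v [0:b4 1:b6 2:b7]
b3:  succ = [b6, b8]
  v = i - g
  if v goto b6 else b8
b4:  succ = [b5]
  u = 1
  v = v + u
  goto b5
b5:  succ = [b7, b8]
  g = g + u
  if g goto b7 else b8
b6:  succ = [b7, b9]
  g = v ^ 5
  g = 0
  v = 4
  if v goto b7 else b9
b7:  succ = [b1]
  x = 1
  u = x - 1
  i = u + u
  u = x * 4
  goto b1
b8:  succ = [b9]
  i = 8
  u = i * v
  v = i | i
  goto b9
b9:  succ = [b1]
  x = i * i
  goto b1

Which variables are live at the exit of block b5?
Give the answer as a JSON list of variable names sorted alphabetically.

Block summaries:
  b0: def={g} ue=∅
  b1: def={i,v} ue=∅
  b2: def={v} ue=∅
  b3: def={v} ue={g,i}
  b4: def={u,v} ue={v}
  b5: def={g} ue={g,u}
  b6: def={g,v} ue={v}
  b7: def={i,u,x} ue=∅
  b8: def={i,u,v} ue={v}
  b9: def={x} ue={i}

Live sets:
  b0: in=∅ out={g}
  b1: in={g} out={g,i}
  b2: in={g,i} out={g,i,v}
  b3: in={g,i} out={g,i,v}
  b4: in={g,v} out={g,u,v}
  b5: in={g,u,v} out={g,v}
  b6: in={i,v} out={g,i}
  b7: in={g} out={g}
  b8: in={g,v} out={g,i}
  b9: in={g,i} out={g}

live-out(b5) = ["g", "v"]

Answer: ["g", "v"]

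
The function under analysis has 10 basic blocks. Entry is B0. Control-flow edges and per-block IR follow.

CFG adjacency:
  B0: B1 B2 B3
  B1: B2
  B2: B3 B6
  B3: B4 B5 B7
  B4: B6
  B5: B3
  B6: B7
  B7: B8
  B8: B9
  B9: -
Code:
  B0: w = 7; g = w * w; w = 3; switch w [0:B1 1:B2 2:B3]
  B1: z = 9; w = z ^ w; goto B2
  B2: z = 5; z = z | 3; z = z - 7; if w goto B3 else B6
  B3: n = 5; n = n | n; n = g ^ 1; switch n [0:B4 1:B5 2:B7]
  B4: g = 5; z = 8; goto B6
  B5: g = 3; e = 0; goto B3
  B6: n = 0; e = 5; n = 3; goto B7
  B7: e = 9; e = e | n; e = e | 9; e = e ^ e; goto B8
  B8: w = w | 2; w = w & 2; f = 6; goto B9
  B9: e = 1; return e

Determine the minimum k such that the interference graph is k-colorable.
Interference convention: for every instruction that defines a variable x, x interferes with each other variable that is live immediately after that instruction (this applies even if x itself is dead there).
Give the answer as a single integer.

Answer: 4

Working:
Block summaries:
  B0 def {g,w} use ∅
  B1 def {w,z} use {w}
  B2 def {z} use {w}
  B3 def {n} use {g}
  B4 def {g,z} use ∅
  B5 def {e,g} use ∅
  B6 def {e,n} use ∅
  B7 def {e} use {n}
  B8 def {f,w} use {w}
  B9 def {e} use ∅

Backward fixpoint:
  live B0: ∅→{g,w}
  live B1: {g,w}→{g,w}
  live B2: {g,w}→{g,w}
  live B3: {g,w}→{n,w}
  live B4: {w}→{w}
  live B5: {w}→{g,w}
  live B6: {w}→{n,w}
  live B7: {n,w}→{w}
  live B8: {w}→∅
  live B9: ∅→∅

Conflict graph:
  e: {g,n,w}
  f: ∅
  g: {e,n,w,z}
  n: {e,g,w}
  w: {e,g,n,z}
  z: {g,w}

Colouring:
  {e,g,n,w} pairwise interfere (4-clique) ⇒ χ ≥ 4
  4-colouring: r0={f,g}  r1={w}  r2={e,z}  r3={n}
  χ = 4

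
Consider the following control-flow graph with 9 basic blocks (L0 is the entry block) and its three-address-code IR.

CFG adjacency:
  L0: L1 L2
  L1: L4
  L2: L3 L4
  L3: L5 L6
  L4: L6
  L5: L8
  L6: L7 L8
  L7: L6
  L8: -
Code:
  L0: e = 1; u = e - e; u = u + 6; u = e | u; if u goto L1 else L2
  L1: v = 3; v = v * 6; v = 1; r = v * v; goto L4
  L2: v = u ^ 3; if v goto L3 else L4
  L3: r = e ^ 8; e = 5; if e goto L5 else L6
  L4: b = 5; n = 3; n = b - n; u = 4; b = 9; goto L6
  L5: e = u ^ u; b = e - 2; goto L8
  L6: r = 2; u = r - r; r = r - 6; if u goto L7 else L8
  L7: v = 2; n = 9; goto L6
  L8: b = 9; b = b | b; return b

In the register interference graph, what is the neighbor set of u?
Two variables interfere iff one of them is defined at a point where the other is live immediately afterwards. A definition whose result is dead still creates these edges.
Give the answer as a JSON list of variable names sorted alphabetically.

def/use:
  L0: {e,u} / ∅
  L1: {r,v} / ∅
  L2: {v} / {u}
  L3: {e,r} / {e}
  L4: {b,n,u} / ∅
  L5: {b,e} / {u}
  L6: {r,u} / ∅
  L7: {n,v} / ∅
  L8: {b} / ∅

Live sets:
  L0 li=∅ lo={e,u}
  L1 li=∅ lo=∅
  L2 li={e,u} lo={e,u}
  L3 li={e,u} lo={u}
  L4 li=∅ lo=∅
  L5 li={u} lo=∅
  L6 li=∅ lo=∅
  L7 li=∅ lo=∅
  L8 li=∅ lo=∅

Interference:
  b: {n}
  e: {u,v}
  n: {b}
  r: {u}
  u: {e,r,v}
  v: {e,u}

N(u) = ["e", "r", "v"]

Answer: ["e", "r", "v"]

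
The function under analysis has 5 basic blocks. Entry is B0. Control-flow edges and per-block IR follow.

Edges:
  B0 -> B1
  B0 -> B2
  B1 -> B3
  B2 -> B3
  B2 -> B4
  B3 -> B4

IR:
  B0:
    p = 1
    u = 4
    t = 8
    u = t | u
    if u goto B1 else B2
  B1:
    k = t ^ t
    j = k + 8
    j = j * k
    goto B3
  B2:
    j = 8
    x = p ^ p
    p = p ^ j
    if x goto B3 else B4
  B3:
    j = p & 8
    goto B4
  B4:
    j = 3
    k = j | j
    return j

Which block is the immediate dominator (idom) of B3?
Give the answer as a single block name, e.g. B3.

idom tree: B1←B0 B2←B0 B3←B0 B4←B0
Dom at joins:
  B3: preds {B1,B2}: {B0,B1} ∩ {B0,B2} = {B0}; idom=B0
  B4: preds {B2,B3}: {B0,B2} ∩ {B0,B3} = {B0}; idom=B0

idom(B3) = B0

Answer: B0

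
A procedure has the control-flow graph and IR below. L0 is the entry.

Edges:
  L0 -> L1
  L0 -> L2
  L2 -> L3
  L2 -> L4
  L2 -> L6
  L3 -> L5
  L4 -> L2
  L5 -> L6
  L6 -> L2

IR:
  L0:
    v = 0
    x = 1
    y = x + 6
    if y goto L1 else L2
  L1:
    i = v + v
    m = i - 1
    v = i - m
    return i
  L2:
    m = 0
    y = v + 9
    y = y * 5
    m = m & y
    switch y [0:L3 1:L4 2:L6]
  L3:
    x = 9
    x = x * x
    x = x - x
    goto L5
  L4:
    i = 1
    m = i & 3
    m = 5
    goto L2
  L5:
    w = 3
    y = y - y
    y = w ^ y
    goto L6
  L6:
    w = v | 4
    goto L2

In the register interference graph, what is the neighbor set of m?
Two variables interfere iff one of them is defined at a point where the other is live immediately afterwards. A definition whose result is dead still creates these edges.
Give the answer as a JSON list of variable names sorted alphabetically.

Answer: ["i", "v", "y"]

Derivation:
def/use:
  L0: def={v,x,y} ue=∅
  L1: def={i,m,v} ue={v}
  L2: def={m,y} ue={v}
  L3: def={x} ue=∅
  L4: def={i,m} ue=∅
  L5: def={w,y} ue={y}
  L6: def={w} ue={v}

Backward fixpoint:
  L0: in=∅ out={v}
  L1: in={v} out=∅
  L2: in={v} out={v,y}
  L3: in={v,y} out={v,y}
  L4: in={v} out={v}
  L5: in={v,y} out={v}
  L6: in={v} out={v}

Interference:
  i — {m,v}
  m — {i,v,y}
  v — {i,m,w,x,y}
  w — {v,y}
  x — {v,y}
  y — {m,v,w,x}

N(m) = ["i", "v", "y"]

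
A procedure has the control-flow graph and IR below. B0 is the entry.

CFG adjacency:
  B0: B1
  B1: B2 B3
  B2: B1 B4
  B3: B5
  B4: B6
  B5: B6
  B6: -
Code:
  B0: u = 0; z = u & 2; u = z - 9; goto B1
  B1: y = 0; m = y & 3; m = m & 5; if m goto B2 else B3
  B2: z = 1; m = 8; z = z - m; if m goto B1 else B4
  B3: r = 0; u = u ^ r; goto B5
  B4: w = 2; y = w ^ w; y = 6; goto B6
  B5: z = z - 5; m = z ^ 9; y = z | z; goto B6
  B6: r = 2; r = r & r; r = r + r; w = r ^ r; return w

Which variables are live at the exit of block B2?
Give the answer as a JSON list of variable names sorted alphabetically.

Answer: ["u", "z"]

Analysis:
Block summaries:
  B0: def={u,z} ue=∅
  B1: def={m,y} ue=∅
  B2: def={m,z} ue=∅
  B3: def={r,u} ue={u}
  B4: def={w,y} ue=∅
  B5: def={m,y,z} ue={z}
  B6: def={r,w} ue=∅

Liveness:
  B0 li=∅ lo={u,z}
  B1 li={u,z} lo={u,z}
  B2 li={u} lo={u,z}
  B3 li={u,z} lo={z}
  B4 li=∅ lo=∅
  B5 li={z} lo=∅
  B6 li=∅ lo=∅

live-out(B2) = ["u", "z"]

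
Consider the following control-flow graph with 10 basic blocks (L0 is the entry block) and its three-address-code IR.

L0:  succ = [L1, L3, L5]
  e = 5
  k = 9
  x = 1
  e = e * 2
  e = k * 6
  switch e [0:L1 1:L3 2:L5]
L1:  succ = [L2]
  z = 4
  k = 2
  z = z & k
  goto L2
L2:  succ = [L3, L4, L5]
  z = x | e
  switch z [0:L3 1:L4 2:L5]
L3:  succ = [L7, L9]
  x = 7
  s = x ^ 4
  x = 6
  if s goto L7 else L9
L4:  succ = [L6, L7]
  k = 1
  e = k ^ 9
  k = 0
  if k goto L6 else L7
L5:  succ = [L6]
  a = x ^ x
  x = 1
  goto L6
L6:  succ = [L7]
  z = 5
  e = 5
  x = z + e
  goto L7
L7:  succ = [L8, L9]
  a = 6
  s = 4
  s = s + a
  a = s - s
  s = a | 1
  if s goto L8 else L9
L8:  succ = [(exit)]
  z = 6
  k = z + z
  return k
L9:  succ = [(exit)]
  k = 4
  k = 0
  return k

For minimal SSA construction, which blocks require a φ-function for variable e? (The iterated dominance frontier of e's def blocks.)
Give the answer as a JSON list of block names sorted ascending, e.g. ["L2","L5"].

Answer: ["L6", "L7", "L9"]

Analysis:
idom tree: L1←L0 L2←L1 L3←L0 L4←L2 L5←L0 L6←L0 L7←L0 L8←L7 L9←L0
Dom at joins:
  L3: preds {L0,L2}: {L0} ∩ {L0,L1,L2} = {L0}; idom=L0
  L5: preds {L0,L2}: {L0} ∩ {L0,L1,L2} = {L0}; idom=L0
  L6: preds {L4,L5}: {L0,L1,L2,L4} ∩ {L0,L5} = {L0}; idom=L0
  L7: preds {L3,L4,L6}: {L0,L3} ∩ {L0,L1,L2,L4} ∩ {L0,L6} = {L0}; idom=L0
  L9: preds {L3,L7}: {L0,L3} ∩ {L0,L7} = {L0}; idom=L0

DF derivation:
  L3←L0: walk · to L0
  L3←L2: walk L2→L1 to L0
  L5←L0: walk · to L0
  L5←L2: walk L2→L1 to L0
  L6←L4: walk L4→L2→L1 to L0
  L6←L5: walk L5 to L0
  L7←L3: walk L3 to L0
  L7←L4: walk L4→L2→L1 to L0
  L7←L6: walk L6 to L0
  L9←L3: walk L3 to L0
  L9←L7: walk L7 to L0
  L0 → ∅
  L1 → {L3,L5,L6,L7}
  L2 → {L3,L5,L6,L7}
  L3 → {L7,L9}
  L4 → {L6,L7}
  L5 → {L6}
  L6 → {L7}
  L7 → {L9}
  L8 → ∅
  L9 → ∅

φ for e: defs {L0,L4,L6}
  DF⁺ = {L6,L7,L9}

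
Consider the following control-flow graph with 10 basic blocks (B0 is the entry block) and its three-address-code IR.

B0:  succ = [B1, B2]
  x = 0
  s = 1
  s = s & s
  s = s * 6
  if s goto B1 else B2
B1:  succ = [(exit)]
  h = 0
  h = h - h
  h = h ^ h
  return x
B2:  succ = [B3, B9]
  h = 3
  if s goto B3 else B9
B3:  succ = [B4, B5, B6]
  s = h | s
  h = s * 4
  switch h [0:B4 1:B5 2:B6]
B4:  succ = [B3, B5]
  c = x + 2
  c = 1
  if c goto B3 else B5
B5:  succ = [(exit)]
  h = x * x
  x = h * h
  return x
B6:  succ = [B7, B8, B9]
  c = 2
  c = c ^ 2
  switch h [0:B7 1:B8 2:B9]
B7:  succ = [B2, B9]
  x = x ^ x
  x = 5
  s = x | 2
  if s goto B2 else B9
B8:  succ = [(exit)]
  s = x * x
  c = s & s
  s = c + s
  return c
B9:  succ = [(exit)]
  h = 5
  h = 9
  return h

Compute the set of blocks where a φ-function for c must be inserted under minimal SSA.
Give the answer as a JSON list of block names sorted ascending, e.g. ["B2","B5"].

idom tree: B1←B0 B2←B0 B3←B2 B4←B3 B5←B3 B6←B3 B7←B6 B8←B6 B9←B2
Join-block Dom:
  B2: preds {B0,B7}: {B0} ∩ {B0,B2,B3,B6,B7} = {B0}; idom=B0
  B3: preds {B2,B4}: {B0,B2} ∩ {B0,B2,B3,B4} = {B0,B2}; idom=B2
  B5: preds {B3,B4}: {B0,B2,B3} ∩ {B0,B2,B3,B4} = {B0,B2,B3}; idom=B3
  B9: preds {B2,B6,B7}: {B0,B2} ∩ {B0,B2,B3,B6} ∩ {B0,B2,B3,B6,B7} = {B0,B2}; idom=B2

DF derivation:
  B2←B0: walk · to B0
  B2←B7: walk B7→B6→B3→B2 to B0
  B3←B2: walk · to B2
  B3←B4: walk B4→B3 to B2
  B5←B3: walk · to B3
  B5←B4: walk B4 to B3
  B9←B2: walk · to B2
  B9←B6: walk B6→B3 to B2
  B9←B7: walk B7→B6→B3 to B2
  B0: DF=∅
  B1: DF=∅
  B2: DF={B2}
  B3: DF={B2,B3,B9}
  B4: DF={B3,B5}
  B5: DF=∅
  B6: DF={B2,B9}
  B7: DF={B2,B9}
  B8: DF=∅
  B9: DF=∅

φ for c: defs {B4,B6,B8}
  DF⁺ = {B2,B3,B5,B9}

Answer: ["B2", "B3", "B5", "B9"]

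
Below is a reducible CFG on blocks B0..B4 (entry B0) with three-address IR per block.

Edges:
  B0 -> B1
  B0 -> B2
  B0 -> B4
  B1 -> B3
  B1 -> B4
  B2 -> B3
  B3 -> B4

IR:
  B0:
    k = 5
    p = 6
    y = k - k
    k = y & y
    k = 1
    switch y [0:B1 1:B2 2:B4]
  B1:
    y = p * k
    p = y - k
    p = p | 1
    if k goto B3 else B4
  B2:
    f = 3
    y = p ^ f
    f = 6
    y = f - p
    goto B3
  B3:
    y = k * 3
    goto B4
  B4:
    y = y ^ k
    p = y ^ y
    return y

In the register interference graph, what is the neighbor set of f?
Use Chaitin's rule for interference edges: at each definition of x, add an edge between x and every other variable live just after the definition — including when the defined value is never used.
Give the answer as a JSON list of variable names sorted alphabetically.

def/use:
  B0: {k,p,y} / ∅
  B1: {p,y} / {k,p}
  B2: {f,y} / {p}
  B3: {y} / {k}
  B4: {p,y} / {k,y}

Live sets:
  B0 li=∅ lo={k,p,y}
  B1 li={k,p} lo={k,y}
  B2 li={k,p} lo={k}
  B3 li={k} lo={k,y}
  B4 li={k,y} lo=∅

Interference:
  f: {k,p}
  k: {f,p,y}
  p: {f,k,y}
  y: {k,p}

N(f) = ["k", "p"]

Answer: ["k", "p"]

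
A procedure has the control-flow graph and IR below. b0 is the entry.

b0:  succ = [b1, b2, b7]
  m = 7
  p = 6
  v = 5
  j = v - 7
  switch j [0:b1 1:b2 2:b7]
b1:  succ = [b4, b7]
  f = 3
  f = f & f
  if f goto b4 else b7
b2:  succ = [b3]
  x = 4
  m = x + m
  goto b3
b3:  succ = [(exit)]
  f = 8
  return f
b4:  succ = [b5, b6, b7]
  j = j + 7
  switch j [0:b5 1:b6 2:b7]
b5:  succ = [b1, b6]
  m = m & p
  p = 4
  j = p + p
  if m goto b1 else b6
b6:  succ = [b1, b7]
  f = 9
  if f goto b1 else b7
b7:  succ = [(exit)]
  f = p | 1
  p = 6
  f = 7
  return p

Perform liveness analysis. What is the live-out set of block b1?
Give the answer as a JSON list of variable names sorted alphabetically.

Answer: ["j", "m", "p"]

Working:
Block summaries:
  b0: def={j,m,p,v} ue=∅
  b1: def={f} ue=∅
  b2: def={m,x} ue={m}
  b3: def={f} ue=∅
  b4: def={j} ue={j}
  b5: def={j,m,p} ue={m,p}
  b6: def={f} ue=∅
  b7: def={f,p} ue={p}

Live sets:
  live b0: ∅→{j,m,p}
  live b1: {j,m,p}→{j,m,p}
  live b2: {m}→∅
  live b3: ∅→∅
  live b4: {j,m,p}→{j,m,p}
  live b5: {m,p}→{j,m,p}
  live b6: {j,m,p}→{j,m,p}
  live b7: {p}→∅

live-out(b1) = ["j", "m", "p"]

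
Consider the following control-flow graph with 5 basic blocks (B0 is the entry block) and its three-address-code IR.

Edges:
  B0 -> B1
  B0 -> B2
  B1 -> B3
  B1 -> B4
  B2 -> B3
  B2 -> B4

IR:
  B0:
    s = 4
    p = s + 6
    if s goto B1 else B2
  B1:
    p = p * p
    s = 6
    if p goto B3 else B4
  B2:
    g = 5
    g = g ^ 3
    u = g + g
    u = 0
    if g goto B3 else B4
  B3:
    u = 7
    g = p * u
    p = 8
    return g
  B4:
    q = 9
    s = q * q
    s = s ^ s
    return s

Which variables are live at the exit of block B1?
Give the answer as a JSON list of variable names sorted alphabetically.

Answer: ["p"]

Analysis:
Block summaries:
  B0: {p,s} / ∅
  B1: {p,s} / {p}
  B2: {g,u} / ∅
  B3: {g,p,u} / {p}
  B4: {q,s} / ∅

Liveness:
  B0: in=∅ out={p}
  B1: in={p} out={p}
  B2: in={p} out={p}
  B3: in={p} out=∅
  B4: in=∅ out=∅

live-out(B1) = ["p"]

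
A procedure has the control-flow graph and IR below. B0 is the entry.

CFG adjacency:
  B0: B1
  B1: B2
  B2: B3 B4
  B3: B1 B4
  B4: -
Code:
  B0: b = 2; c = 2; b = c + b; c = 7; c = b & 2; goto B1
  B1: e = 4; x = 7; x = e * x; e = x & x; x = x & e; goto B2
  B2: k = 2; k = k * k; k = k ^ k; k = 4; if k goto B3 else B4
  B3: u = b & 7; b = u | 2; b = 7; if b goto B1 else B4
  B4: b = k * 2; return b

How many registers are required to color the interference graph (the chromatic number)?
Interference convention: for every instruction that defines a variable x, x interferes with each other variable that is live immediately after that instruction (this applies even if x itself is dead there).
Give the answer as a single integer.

Answer: 3

Working:
Per-block:
  B0: def={b,c} ue=∅
  B1: def={e,x} ue=∅
  B2: def={k} ue=∅
  B3: def={b,u} ue={b}
  B4: def={b} ue={k}

Live sets:
  live B0: ∅→{b}
  live B1: {b}→{b}
  live B2: {b}→{b,k}
  live B3: {b,k}→{b,k}
  live B4: {k}→∅

Interference:
  b↔{c,e,k,x}
  c↔{b}
  e↔{b,x}
  k↔{b,u}
  u↔{k}
  x↔{b,e}

Colouring:
  {b,e,x} pairwise interfere (3-clique) ⇒ χ ≥ 3
  assign b→r0 c→r1 e→r1 k→r1 u→r0 x→r2 — no edge inside a register ⇒ χ ≤ 3
  χ = 3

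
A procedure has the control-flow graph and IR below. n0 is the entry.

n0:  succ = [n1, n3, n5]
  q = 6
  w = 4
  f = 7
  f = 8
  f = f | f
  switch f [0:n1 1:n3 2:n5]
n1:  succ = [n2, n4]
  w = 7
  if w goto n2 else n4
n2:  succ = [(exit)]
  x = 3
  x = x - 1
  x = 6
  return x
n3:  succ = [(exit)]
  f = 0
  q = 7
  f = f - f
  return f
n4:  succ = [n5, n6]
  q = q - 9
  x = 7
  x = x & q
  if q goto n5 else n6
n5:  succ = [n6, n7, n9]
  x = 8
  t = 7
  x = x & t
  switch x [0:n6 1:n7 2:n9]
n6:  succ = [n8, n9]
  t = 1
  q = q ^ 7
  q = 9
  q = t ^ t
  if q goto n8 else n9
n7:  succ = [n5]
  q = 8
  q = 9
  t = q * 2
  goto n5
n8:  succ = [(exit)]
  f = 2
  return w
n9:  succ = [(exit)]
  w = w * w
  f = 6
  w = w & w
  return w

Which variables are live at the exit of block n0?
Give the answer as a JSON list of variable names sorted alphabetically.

Block summaries:
  n0: {f,q,w} / ∅
  n1: {w} / ∅
  n2: {x} / ∅
  n3: {f,q} / ∅
  n4: {q,x} / {q}
  n5: {t,x} / ∅
  n6: {q,t} / {q}
  n7: {q,t} / ∅
  n8: {f} / {w}
  n9: {f,w} / {w}

Liveness:
  n0 li=∅ lo={q,w}
  n1 li={q} lo={q,w}
  n2 li=∅ lo=∅
  n3 li=∅ lo=∅
  n4 li={q,w} lo={q,w}
  n5 li={q,w} lo={q,w}
  n6 li={q,w} lo={w}
  n7 li={w} lo={q,w}
  n8 li={w} lo=∅
  n9 li={w} lo=∅

live-out(n0) = ["q", "w"]

Answer: ["q", "w"]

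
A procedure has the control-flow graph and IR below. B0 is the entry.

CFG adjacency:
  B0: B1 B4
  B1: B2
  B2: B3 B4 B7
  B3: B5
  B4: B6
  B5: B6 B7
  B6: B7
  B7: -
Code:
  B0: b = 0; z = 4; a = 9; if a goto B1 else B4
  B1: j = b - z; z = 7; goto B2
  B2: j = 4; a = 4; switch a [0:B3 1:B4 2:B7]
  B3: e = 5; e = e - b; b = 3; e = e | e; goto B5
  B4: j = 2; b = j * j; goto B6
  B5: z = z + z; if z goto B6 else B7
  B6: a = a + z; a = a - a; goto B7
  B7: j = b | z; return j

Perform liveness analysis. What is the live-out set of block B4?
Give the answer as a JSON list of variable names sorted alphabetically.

Answer: ["a", "b", "z"]

Working:
def/use:
  B0: def={a,b,z} ue=∅
  B1: def={j,z} ue={b,z}
  B2: def={a,j} ue=∅
  B3: def={b,e} ue={b}
  B4: def={b,j} ue=∅
  B5: def={z} ue={z}
  B6: def={a} ue={a,z}
  B7: def={j} ue={b,z}

Backward fixpoint:
  B0: in=∅ out={a,b,z}
  B1: in={b,z} out={b,z}
  B2: in={b,z} out={a,b,z}
  B3: in={a,b,z} out={a,b,z}
  B4: in={a,z} out={a,b,z}
  B5: in={a,b,z} out={a,b,z}
  B6: in={a,b,z} out={b,z}
  B7: in={b,z} out=∅

live-out(B4) = ["a", "b", "z"]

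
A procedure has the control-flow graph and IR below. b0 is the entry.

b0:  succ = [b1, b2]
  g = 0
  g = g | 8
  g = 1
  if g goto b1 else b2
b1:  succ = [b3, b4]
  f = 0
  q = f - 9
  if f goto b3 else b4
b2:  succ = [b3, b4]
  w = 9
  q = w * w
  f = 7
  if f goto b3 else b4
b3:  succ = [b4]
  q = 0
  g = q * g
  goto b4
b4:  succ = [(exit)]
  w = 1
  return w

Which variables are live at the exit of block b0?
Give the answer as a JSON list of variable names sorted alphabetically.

Answer: ["g"]

Working:
Block summaries:
  b0: def={g} ue=∅
  b1: def={f,q} ue=∅
  b2: def={f,q,w} ue=∅
  b3: def={g,q} ue={g}
  b4: def={w} ue=∅

Live sets:
  b0 li=∅ lo={g}
  b1 li={g} lo={g}
  b2 li={g} lo={g}
  b3 li={g} lo=∅
  b4 li=∅ lo=∅

live-out(b0) = ["g"]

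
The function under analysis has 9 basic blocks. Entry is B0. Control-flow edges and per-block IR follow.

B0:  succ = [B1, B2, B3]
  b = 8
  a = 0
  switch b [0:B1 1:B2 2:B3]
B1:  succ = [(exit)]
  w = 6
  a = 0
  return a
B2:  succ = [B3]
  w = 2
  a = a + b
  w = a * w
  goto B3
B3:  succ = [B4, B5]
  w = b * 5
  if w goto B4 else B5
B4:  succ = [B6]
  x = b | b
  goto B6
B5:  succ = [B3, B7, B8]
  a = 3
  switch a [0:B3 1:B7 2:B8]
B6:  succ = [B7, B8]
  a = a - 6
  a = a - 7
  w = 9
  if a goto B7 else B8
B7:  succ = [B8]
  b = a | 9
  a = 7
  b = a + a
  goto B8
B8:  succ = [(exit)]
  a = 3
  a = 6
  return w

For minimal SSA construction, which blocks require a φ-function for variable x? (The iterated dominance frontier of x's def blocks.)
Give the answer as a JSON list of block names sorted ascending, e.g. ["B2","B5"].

idom tree: B1←B0 B2←B0 B3←B0 B4←B3 B5←B3 B6←B4 B7←B3 B8←B3
Dom∩ at merges:
  B3: preds {B0,B2,B5}: {B0} ∩ {B0,B2} ∩ {B0,B3,B5} = {B0}; idom=B0
  B7: preds {B5,B6}: {B0,B3,B5} ∩ {B0,B3,B4,B6} = {B0,B3}; idom=B3
  B8: preds {B5,B6,B7}: {B0,B3,B5} ∩ {B0,B3,B4,B6} ∩ {B0,B3,B7} = {B0,B3}; idom=B3

DF walk-up:
  join B3 pred B0: · stop@B0
  join B3 pred B2: B2 stop@B0
  join B3 pred B5: B5→B3 stop@B0
  join B7 pred B5: B5 stop@B3
  join B7 pred B6: B6→B4 stop@B3
  join B8 pred B5: B5 stop@B3
  join B8 pred B6: B6→B4 stop@B3
  join B8 pred B7: B7 stop@B3
  B0 → ∅
  B1 → ∅
  B2 → {B3}
  B3 → {B3}
  B4 → {B7,B8}
  B5 → {B3,B7,B8}
  B6 → {B7,B8}
  B7 → {B8}
  B8 → ∅

φ for x: defs {B4}
  DF⁺ = {B7,B8}

Answer: ["B7", "B8"]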